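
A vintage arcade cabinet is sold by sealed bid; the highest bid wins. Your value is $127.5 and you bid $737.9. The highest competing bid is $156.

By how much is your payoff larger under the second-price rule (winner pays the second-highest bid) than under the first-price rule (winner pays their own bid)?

You have the highest bid, so you win under either rule.
Second-price: pay $156 → payoff −$28.5.
First-price: pay your own bid $737.9 → payoff −$610.4.
Difference = −$28.5 − (−$610.4) = $581.9.

$581.9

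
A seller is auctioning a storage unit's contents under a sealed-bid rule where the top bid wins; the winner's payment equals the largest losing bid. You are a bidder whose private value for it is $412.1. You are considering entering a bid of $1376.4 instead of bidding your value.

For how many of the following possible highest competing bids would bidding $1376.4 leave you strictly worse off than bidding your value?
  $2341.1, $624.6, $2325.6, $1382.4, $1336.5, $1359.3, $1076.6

The deviation hurts exactly when the highest competing bid lies strictly between $412.1 and $1376.4 — overbidding then wins at a price above your value.
$2341.1: above both → same outcome either way.
$624.6: inside the interval → strictly worse (loss $212.5).
$2325.6: above both → same outcome either way.
$1382.4: above both → same outcome either way.
$1336.5: inside the interval → strictly worse (loss $924.4).
$1359.3: inside the interval → strictly worse (loss $947.2).
$1076.6: inside the interval → strictly worse (loss $664.5).
Count: 4.

4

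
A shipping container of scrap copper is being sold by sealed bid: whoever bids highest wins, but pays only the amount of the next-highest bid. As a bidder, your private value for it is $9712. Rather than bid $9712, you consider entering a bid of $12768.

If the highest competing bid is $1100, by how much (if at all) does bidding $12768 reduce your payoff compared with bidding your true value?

Bidding your value $9712: you win (since $9712 > $1100) and pay $1100. Payoff $8612.
Bidding $12768: you win and pay $1100. Payoff $9712 − $1100 = $8612.
Difference = $8612 − $8612 = $0; both bids lead to the same outcome because the competing bid is below both your value and your alternative bid.

$0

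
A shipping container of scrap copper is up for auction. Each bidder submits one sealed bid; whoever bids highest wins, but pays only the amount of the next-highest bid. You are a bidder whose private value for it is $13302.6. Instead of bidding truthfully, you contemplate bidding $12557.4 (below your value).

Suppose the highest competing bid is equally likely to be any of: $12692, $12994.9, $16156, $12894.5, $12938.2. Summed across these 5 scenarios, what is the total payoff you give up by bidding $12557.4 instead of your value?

$1690.8

The deviation costs you only when the competing bid falls strictly between $12557.4 and $13302.6; elsewhere both bids give the same outcome.
$12692: truthful payoff $610.6, deviation payoff $0 → loss $610.6.
$12994.9: truthful payoff $307.7, deviation payoff $0 → loss $307.7.
$16156: outcomes coincide → loss $0.
$12894.5: truthful payoff $408.1, deviation payoff $0 → loss $408.1.
$12938.2: truthful payoff $364.4, deviation payoff $0 → loss $364.4.
Total loss = $610.6 + $307.7 + $408.1 + $364.4 = $1690.8.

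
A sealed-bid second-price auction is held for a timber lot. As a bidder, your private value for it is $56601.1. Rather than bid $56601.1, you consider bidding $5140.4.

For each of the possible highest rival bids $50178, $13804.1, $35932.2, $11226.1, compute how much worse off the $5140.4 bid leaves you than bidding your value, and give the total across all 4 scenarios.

The deviation costs you only when the competing bid falls strictly between $5140.4 and $56601.1; elsewhere both bids give the same outcome.
$50178: truthful payoff $6423.1, deviation payoff $0 → loss $6423.1.
$13804.1: truthful payoff $42797, deviation payoff $0 → loss $42797.
$35932.2: truthful payoff $20668.9, deviation payoff $0 → loss $20668.9.
$11226.1: truthful payoff $45375, deviation payoff $0 → loss $45375.
Total loss = $6423.1 + $42797 + $20668.9 + $45375 = $115264.

$115264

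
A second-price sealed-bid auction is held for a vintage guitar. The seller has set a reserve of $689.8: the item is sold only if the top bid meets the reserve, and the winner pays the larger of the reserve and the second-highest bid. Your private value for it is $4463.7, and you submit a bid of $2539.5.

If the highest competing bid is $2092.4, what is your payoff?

$2371.3

Your bid $2539.5 is the highest and exceeds the reserve.
Price = max(second-highest bid, reserve) = max($2092.4, $689.8) = $2092.4.
Payoff = $4463.7 − $2092.4 = $2371.3.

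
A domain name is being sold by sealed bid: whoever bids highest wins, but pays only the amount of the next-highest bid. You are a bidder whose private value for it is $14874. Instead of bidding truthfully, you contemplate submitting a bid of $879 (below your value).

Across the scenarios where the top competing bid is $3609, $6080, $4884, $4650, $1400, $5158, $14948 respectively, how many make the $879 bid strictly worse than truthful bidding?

6

The deviation hurts exactly when the highest competing bid lies strictly between $879 and $14874 — underbidding then forfeits a profitable win.
$3609: inside the interval → strictly worse (loss $11265).
$6080: inside the interval → strictly worse (loss $8794).
$4884: inside the interval → strictly worse (loss $9990).
$4650: inside the interval → strictly worse (loss $10224).
$1400: inside the interval → strictly worse (loss $13474).
$5158: inside the interval → strictly worse (loss $9716).
$14948: above both → same outcome either way.
Count: 6.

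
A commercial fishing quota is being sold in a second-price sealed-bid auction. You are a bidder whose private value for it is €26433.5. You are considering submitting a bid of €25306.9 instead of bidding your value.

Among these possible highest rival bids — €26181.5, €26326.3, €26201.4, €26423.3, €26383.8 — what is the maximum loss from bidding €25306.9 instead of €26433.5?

€252

€26181.5: truthful gives €252, deviation gives €0 → loss €252.
€26326.3: truthful gives €107.2, deviation gives €0 → loss €107.2.
€26201.4: truthful gives €232.1, deviation gives €0 → loss €232.1.
€26423.3: truthful gives €10.2, deviation gives €0 → loss €10.2.
€26383.8: truthful gives €49.7, deviation gives €0 → loss €49.7.
Maximum loss: €252.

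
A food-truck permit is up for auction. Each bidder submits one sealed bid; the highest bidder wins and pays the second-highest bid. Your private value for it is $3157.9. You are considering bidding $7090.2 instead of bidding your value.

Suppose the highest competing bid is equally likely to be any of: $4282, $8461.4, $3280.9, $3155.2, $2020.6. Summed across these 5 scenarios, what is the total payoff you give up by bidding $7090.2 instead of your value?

$1247.1

The deviation costs you only when the competing bid falls strictly between $3157.9 and $7090.2; elsewhere both bids give the same outcome.
$4282: truthful payoff $0, deviation payoff −$1124.1 → loss $1124.1.
$8461.4: outcomes coincide → loss $0.
$3280.9: truthful payoff $0, deviation payoff −$123 → loss $123.
$3155.2: outcomes coincide → loss $0.
$2020.6: outcomes coincide → loss $0.
Total loss = $1124.1 + $123 = $1247.1.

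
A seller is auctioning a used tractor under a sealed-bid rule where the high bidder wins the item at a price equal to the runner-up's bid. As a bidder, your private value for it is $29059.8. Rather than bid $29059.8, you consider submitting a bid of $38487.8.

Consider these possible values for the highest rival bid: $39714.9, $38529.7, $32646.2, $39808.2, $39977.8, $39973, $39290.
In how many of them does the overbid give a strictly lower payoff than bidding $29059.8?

The deviation hurts exactly when the highest competing bid lies strictly between $29059.8 and $38487.8 — overbidding then wins at a price above your value.
$39714.9: above both → same outcome either way.
$38529.7: above both → same outcome either way.
$32646.2: inside the interval → strictly worse (loss $3586.4).
$39808.2: above both → same outcome either way.
$39977.8: above both → same outcome either way.
$39973: above both → same outcome either way.
$39290: above both → same outcome either way.
Count: 1.

1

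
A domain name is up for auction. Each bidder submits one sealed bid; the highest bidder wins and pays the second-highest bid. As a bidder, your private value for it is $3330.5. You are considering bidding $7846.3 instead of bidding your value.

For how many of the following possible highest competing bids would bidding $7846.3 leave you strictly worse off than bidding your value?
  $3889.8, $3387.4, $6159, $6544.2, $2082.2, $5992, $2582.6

5

The deviation hurts exactly when the highest competing bid lies strictly between $3330.5 and $7846.3 — overbidding then wins at a price above your value.
$3889.8: inside the interval → strictly worse (loss $559.3).
$3387.4: inside the interval → strictly worse (loss $56.9).
$6159: inside the interval → strictly worse (loss $2828.5).
$6544.2: inside the interval → strictly worse (loss $3213.7).
$2082.2: below both → same outcome either way.
$5992: inside the interval → strictly worse (loss $2661.5).
$2582.6: below both → same outcome either way.
Count: 5.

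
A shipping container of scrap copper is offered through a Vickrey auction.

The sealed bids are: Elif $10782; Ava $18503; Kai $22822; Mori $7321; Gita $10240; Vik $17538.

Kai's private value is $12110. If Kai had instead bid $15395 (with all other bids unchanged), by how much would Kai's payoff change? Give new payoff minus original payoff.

$6393

The highest bid among the other bidders is $18503; Kai's bid doesn't change that.
Original bid $22822: Kai is highest, pays the top rival bid $18503; payoff $12110 − $18503 = −$6393.
Alternative bid $15395: Kai is not highest (top rival bid is $18503); payoff $0.
Change in payoff = $0 − (−$6393) = $6393.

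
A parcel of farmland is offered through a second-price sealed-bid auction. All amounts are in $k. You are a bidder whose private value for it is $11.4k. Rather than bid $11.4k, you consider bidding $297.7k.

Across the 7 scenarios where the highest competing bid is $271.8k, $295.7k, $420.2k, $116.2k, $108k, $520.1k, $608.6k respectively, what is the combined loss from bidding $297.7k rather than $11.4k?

The deviation costs you only when the competing bid falls strictly between $11.4k and $297.7k; elsewhere both bids give the same outcome.
$271.8k: truthful payoff $0k, deviation payoff −$260.4k → loss $260.4k.
$295.7k: truthful payoff $0k, deviation payoff −$284.3k → loss $284.3k.
$420.2k: outcomes coincide → loss $0k.
$116.2k: truthful payoff $0k, deviation payoff −$104.8k → loss $104.8k.
$108k: truthful payoff $0k, deviation payoff −$96.6k → loss $96.6k.
$520.1k: outcomes coincide → loss $0k.
$608.6k: outcomes coincide → loss $0k.
Total loss = $260.4k + $284.3k + $104.8k + $96.6k = $746.1k.

$746.1k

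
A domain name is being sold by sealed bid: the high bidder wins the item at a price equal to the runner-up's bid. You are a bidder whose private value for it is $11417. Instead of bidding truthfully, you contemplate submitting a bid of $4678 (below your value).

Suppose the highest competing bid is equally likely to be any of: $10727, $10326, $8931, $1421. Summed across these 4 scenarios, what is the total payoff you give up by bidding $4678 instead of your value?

The deviation costs you only when the competing bid falls strictly between $4678 and $11417; elsewhere both bids give the same outcome.
$10727: truthful payoff $690, deviation payoff $0 → loss $690.
$10326: truthful payoff $1091, deviation payoff $0 → loss $1091.
$8931: truthful payoff $2486, deviation payoff $0 → loss $2486.
$1421: outcomes coincide → loss $0.
Total loss = $690 + $1091 + $2486 = $4267.
In a second-price auction your bid sets only whether you win, not what you pay, so bidding your true value is weakly dominant.

$4267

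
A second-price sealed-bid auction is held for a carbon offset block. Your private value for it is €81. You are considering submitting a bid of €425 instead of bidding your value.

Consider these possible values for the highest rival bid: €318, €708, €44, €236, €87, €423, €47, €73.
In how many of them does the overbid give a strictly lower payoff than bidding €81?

The deviation hurts exactly when the highest competing bid lies strictly between €81 and €425 — overbidding then wins at a price above your value.
€318: inside the interval → strictly worse (loss €237).
€708: above both → same outcome either way.
€44: below both → same outcome either way.
€236: inside the interval → strictly worse (loss €155).
€87: inside the interval → strictly worse (loss €6).
€423: inside the interval → strictly worse (loss €342).
€47: below both → same outcome either way.
€73: below both → same outcome either way.
Count: 4.

4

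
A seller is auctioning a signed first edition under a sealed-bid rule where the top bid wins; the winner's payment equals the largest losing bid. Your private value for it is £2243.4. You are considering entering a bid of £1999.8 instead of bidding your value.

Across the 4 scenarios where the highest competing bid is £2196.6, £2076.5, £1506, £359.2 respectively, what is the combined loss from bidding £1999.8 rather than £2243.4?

£213.7

The deviation costs you only when the competing bid falls strictly between £1999.8 and £2243.4; elsewhere both bids give the same outcome.
£2196.6: truthful payoff £46.8, deviation payoff £0 → loss £46.8.
£2076.5: truthful payoff £166.9, deviation payoff £0 → loss £166.9.
£1506: outcomes coincide → loss £0.
£359.2: outcomes coincide → loss £0.
Total loss = £46.8 + £166.9 = £213.7.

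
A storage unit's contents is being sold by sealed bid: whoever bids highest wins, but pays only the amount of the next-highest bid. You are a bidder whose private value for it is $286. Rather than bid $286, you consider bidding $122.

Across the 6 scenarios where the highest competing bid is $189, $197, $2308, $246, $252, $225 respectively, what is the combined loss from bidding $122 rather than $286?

$321

The deviation costs you only when the competing bid falls strictly between $122 and $286; elsewhere both bids give the same outcome.
$189: truthful payoff $97, deviation payoff $0 → loss $97.
$197: truthful payoff $89, deviation payoff $0 → loss $89.
$2308: outcomes coincide → loss $0.
$246: truthful payoff $40, deviation payoff $0 → loss $40.
$252: truthful payoff $34, deviation payoff $0 → loss $34.
$225: truthful payoff $61, deviation payoff $0 → loss $61.
Total loss = $97 + $89 + $40 + $34 + $61 = $321.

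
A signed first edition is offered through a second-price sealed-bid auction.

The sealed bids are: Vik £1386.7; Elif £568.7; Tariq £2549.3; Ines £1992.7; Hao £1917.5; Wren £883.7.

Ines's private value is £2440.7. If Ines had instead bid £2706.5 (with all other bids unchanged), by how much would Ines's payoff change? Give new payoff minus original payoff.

The highest bid among the other bidders is £2549.3; Ines's bid doesn't change that.
Original bid £1992.7: Ines is not highest (top rival bid is £2549.3); payoff £0.
Alternative bid £2706.5: Ines is highest, pays the top rival bid £2549.3; payoff £2440.7 − £2549.3 = −£108.6.
Change in payoff = −£108.6 − (£0) = −£108.6.

−£108.6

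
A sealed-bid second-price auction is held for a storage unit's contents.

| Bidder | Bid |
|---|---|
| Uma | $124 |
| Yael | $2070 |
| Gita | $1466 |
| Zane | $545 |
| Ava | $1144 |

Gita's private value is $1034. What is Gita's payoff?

Highest bid: Yael at $2070, so Yael wins.
Second-highest bid: Gita at $1466 — that is the price the winner pays.
Gita did not win, so Gita pays nothing and receives nothing: payoff $0.

$0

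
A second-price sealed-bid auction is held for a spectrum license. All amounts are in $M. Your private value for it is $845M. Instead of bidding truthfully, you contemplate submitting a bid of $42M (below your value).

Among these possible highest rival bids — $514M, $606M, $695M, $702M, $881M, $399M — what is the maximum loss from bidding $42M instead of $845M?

$514M: truthful gives $331M, deviation gives $0M → loss $331M.
$606M: truthful gives $239M, deviation gives $0M → loss $239M.
$695M: truthful gives $150M, deviation gives $0M → loss $150M.
$702M: truthful gives $143M, deviation gives $0M → loss $143M.
$881M: same outcome either way → loss $0M.
$399M: truthful gives $446M, deviation gives $0M → loss $446M.
Maximum loss: $446M.

$446M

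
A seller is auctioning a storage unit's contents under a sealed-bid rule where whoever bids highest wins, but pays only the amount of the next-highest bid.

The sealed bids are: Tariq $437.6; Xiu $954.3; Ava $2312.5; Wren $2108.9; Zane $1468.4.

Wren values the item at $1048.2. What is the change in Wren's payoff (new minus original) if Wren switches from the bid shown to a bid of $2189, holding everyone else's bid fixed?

The highest bid among the other bidders is $2312.5; Wren's bid doesn't change that.
Original bid $2108.9: Wren is not highest (top rival bid is $2312.5); payoff $0.
Alternative bid $2189: Wren is not highest (top rival bid is $2312.5); payoff $0.
Change in payoff = $0 − ($0) = $0.

$0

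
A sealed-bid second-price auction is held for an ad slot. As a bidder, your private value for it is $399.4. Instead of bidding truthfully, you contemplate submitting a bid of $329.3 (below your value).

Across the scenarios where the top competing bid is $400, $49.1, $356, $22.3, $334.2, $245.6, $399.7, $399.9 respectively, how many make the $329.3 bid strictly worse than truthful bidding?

The deviation hurts exactly when the highest competing bid lies strictly between $329.3 and $399.4 — underbidding then forfeits a profitable win.
$400: above both → same outcome either way.
$49.1: below both → same outcome either way.
$356: inside the interval → strictly worse (loss $43.4).
$22.3: below both → same outcome either way.
$334.2: inside the interval → strictly worse (loss $65.2).
$245.6: below both → same outcome either way.
$399.7: above both → same outcome either way.
$399.9: above both → same outcome either way.
Count: 2.

2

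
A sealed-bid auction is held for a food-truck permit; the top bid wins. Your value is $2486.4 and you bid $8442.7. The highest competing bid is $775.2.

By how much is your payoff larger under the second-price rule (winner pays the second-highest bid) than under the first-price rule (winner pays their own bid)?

$7667.5

You have the highest bid, so you win under either rule.
Second-price: pay $775.2 → payoff $1711.2.
First-price: pay your own bid $8442.7 → payoff −$5956.3.
Difference = $1711.2 − (−$5956.3) = $7667.5.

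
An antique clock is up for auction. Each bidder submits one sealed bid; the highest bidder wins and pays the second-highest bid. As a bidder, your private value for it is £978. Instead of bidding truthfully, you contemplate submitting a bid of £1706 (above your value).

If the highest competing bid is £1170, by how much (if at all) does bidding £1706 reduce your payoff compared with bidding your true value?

Bidding your value £978: you lose (since £978 < £1170). Payoff £0.
Bidding £1706: you win and pay £1170. Payoff £978 − £1170 = −£192.
The competing bid £1170 lies between your value and your inflated bid, so overbidding wins an item priced above your value.
Loss from deviating = £0 − (−£192) = £192.

£192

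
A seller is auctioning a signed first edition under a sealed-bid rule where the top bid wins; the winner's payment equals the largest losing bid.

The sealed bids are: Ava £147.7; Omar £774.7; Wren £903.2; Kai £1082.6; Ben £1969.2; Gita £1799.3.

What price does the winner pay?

£1799.3

Highest bid: Ben at £1969.2, so Ben wins.
Second-highest bid: Gita at £1799.3 — that is the price the winner pays.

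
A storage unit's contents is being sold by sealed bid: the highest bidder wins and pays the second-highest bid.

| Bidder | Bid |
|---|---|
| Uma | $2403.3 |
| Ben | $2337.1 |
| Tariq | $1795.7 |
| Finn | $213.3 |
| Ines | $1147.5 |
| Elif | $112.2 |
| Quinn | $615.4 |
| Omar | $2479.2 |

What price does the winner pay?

Highest bid: Omar at $2479.2, so Omar wins.
Second-highest bid: Uma at $2403.3 — that is the price the winner pays.

$2403.3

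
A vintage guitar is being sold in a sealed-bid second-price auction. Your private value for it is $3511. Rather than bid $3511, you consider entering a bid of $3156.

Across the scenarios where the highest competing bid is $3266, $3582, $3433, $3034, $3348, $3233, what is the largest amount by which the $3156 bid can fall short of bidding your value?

$3266: truthful gives $245, deviation gives $0 → loss $245.
$3582: same outcome either way → loss $0.
$3433: truthful gives $78, deviation gives $0 → loss $78.
$3034: same outcome either way → loss $0.
$3348: truthful gives $163, deviation gives $0 → loss $163.
$3233: truthful gives $278, deviation gives $0 → loss $278.
Maximum loss: $278.

$278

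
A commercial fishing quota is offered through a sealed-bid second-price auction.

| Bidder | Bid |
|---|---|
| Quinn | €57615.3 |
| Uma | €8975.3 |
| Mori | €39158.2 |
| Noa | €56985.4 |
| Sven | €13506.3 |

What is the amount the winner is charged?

Highest bid: Quinn at €57615.3, so Quinn wins.
Second-highest bid: Noa at €56985.4 — that is the price the winner pays.

€56985.4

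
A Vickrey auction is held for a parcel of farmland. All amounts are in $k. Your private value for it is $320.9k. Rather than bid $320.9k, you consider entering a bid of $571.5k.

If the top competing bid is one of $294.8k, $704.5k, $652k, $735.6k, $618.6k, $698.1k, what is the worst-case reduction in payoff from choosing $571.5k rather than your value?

$294.8k: same outcome either way → loss $0k.
$704.5k: same outcome either way → loss $0k.
$652k: same outcome either way → loss $0k.
$735.6k: same outcome either way → loss $0k.
$618.6k: same outcome either way → loss $0k.
$698.1k: same outcome either way → loss $0k.
Maximum loss: $0k.

$0k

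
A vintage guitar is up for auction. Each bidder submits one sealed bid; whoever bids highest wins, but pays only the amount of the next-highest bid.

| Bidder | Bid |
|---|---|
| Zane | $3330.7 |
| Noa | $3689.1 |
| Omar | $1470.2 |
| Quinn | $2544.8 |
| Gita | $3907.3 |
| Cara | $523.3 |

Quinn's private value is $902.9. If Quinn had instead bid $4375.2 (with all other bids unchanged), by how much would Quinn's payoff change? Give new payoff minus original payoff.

−$3004.4

The highest bid among the other bidders is $3907.3; Quinn's bid doesn't change that.
Original bid $2544.8: Quinn is not highest (top rival bid is $3907.3); payoff $0.
Alternative bid $4375.2: Quinn is highest, pays the top rival bid $3907.3; payoff $902.9 − $3907.3 = −$3004.4.
Change in payoff = −$3004.4 − ($0) = −$3004.4.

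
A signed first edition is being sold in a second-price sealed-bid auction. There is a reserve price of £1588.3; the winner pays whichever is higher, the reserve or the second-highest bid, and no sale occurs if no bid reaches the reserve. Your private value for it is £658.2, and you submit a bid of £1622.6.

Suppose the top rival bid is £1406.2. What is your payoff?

Your bid £1622.6 is the highest and exceeds the reserve.
Price = max(second-highest bid, reserve) = max(£1406.2, £1588.3) = £1588.3.
Payoff = £658.2 − £1588.3 = −£930.1.

−£930.1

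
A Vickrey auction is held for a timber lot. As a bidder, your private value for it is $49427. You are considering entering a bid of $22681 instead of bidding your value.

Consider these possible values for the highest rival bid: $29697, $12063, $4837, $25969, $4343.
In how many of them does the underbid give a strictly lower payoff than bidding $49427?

The deviation hurts exactly when the highest competing bid lies strictly between $22681 and $49427 — underbidding then forfeits a profitable win.
$29697: inside the interval → strictly worse (loss $19730).
$12063: below both → same outcome either way.
$4837: below both → same outcome either way.
$25969: inside the interval → strictly worse (loss $23458).
$4343: below both → same outcome either way.
Count: 2.

2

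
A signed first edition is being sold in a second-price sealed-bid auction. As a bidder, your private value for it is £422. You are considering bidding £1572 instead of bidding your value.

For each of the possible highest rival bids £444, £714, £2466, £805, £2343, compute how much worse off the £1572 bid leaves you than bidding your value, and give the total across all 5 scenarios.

The deviation costs you only when the competing bid falls strictly between £422 and £1572; elsewhere both bids give the same outcome.
£444: truthful payoff £0, deviation payoff −£22 → loss £22.
£714: truthful payoff £0, deviation payoff −£292 → loss £292.
£2466: outcomes coincide → loss £0.
£805: truthful payoff £0, deviation payoff −£383 → loss £383.
£2343: outcomes coincide → loss £0.
Total loss = £22 + £292 + £383 = £697.

£697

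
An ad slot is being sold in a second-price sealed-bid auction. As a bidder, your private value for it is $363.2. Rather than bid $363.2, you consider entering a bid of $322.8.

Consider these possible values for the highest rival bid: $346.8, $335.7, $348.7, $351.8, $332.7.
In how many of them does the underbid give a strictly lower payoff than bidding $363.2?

The deviation hurts exactly when the highest competing bid lies strictly between $322.8 and $363.2 — underbidding then forfeits a profitable win.
$346.8: inside the interval → strictly worse (loss $16.4).
$335.7: inside the interval → strictly worse (loss $27.5).
$348.7: inside the interval → strictly worse (loss $14.5).
$351.8: inside the interval → strictly worse (loss $11.4).
$332.7: inside the interval → strictly worse (loss $30.5).
Count: 5.

5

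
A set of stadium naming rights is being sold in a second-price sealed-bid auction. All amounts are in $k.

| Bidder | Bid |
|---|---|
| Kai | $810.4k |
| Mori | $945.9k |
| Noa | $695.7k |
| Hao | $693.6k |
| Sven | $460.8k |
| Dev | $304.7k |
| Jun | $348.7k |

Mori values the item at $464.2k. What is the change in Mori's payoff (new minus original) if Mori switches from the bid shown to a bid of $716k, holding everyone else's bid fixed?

The highest bid among the other bidders is $810.4k; Mori's bid doesn't change that.
Original bid $945.9k: Mori is highest, pays the top rival bid $810.4k; payoff $464.2k − $810.4k = −$346.2k.
Alternative bid $716k: Mori is not highest (top rival bid is $810.4k); payoff $0k.
Change in payoff = $0k − (−$346.2k) = $346.2k.

$346.2k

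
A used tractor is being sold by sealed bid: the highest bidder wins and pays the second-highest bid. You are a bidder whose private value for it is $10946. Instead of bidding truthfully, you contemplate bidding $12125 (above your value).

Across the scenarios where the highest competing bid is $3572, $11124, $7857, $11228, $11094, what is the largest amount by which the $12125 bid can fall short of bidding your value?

$3572: same outcome either way → loss $0.
$11124: truthful gives $0, deviation gives −$178 → loss $178.
$7857: same outcome either way → loss $0.
$11228: truthful gives $0, deviation gives −$282 → loss $282.
$11094: truthful gives $0, deviation gives −$148 → loss $148.
Maximum loss: $282.

$282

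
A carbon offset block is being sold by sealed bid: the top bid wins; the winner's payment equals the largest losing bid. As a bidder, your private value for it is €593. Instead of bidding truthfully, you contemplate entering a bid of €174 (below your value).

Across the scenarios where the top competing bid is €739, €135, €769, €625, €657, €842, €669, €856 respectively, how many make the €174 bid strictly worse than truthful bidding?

0

The deviation hurts exactly when the highest competing bid lies strictly between €174 and €593 — underbidding then forfeits a profitable win.
€739: above both → same outcome either way.
€135: below both → same outcome either way.
€769: above both → same outcome either way.
€625: above both → same outcome either way.
€657: above both → same outcome either way.
€842: above both → same outcome either way.
€669: above both → same outcome either way.
€856: above both → same outcome either way.
Count: 0.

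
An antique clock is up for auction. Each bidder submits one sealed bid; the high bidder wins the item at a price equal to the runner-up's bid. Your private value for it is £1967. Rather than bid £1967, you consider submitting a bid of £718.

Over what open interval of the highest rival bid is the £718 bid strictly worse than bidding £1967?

If the competing bid is below £718, both bids win at the same price — no difference.
If it is above £1967, both bids lose — no difference.
If it lies strictly between £718 and £1967, bidding your value wins at a price below your value (positive payoff) while bidding £718 loses (payoff 0).
So the deviation strictly hurts on the open interval (£718, £1967).
Because the price is fixed by the runner-up's bid, deviating from your value can only change a good outcome into a bad one — never the reverse.

(£718, £1967)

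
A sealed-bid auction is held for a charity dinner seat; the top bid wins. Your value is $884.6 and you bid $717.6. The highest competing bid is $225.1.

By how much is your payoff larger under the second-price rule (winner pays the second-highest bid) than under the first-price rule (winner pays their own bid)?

$492.5

You have the highest bid, so you win under either rule.
Second-price: pay $225.1 → payoff $659.5.
First-price: pay your own bid $717.6 → payoff $167.
Difference = $659.5 − ($167) = $492.5.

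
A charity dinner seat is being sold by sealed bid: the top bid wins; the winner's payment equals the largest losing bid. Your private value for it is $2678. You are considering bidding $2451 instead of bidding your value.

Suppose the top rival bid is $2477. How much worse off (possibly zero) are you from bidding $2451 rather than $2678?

$201

Bidding your value $2678: you win (since $2678 > $2477) and pay $2477. Payoff $201.
Bidding $2451: you lose. Payoff $0.
The competing bid $2477 lies between your shaded bid and your value, so underbidding forfeits an item you could have won at a profitable price.
Loss from deviating = $201 − ($0) = $201.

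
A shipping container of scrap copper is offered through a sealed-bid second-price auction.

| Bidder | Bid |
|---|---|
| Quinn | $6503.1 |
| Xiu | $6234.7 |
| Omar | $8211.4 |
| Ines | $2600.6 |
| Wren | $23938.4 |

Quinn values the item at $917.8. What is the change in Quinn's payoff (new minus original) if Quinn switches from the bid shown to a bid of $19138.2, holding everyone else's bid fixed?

The highest bid among the other bidders is $23938.4; Quinn's bid doesn't change that.
Original bid $6503.1: Quinn is not highest (top rival bid is $23938.4); payoff $0.
Alternative bid $19138.2: Quinn is not highest (top rival bid is $23938.4); payoff $0.
Change in payoff = $0 − ($0) = $0.

$0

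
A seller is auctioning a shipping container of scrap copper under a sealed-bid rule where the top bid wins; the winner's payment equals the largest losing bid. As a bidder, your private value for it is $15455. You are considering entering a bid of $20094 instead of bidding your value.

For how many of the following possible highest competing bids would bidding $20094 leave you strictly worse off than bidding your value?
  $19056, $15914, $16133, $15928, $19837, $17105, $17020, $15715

8

The deviation hurts exactly when the highest competing bid lies strictly between $15455 and $20094 — overbidding then wins at a price above your value.
$19056: inside the interval → strictly worse (loss $3601).
$15914: inside the interval → strictly worse (loss $459).
$16133: inside the interval → strictly worse (loss $678).
$15928: inside the interval → strictly worse (loss $473).
$19837: inside the interval → strictly worse (loss $4382).
$17105: inside the interval → strictly worse (loss $1650).
$17020: inside the interval → strictly worse (loss $1565).
$15715: inside the interval → strictly worse (loss $260).
Count: 8.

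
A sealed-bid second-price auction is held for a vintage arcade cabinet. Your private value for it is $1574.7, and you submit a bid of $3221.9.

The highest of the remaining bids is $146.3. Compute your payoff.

$1428.4

Your bid $3221.9 exceeds the highest competing bid $146.3, so you win.
In a second-price auction the winner pays the second-highest bid, $146.3.
Payoff = value − price = $1574.7 − $146.3 = $1428.4.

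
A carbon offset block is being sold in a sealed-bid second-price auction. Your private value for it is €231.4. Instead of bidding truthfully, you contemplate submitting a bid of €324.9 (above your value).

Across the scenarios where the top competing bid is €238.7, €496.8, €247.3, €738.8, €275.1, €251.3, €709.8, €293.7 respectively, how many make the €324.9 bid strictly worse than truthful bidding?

5

The deviation hurts exactly when the highest competing bid lies strictly between €231.4 and €324.9 — overbidding then wins at a price above your value.
€238.7: inside the interval → strictly worse (loss €7.3).
€496.8: above both → same outcome either way.
€247.3: inside the interval → strictly worse (loss €15.9).
€738.8: above both → same outcome either way.
€275.1: inside the interval → strictly worse (loss €43.7).
€251.3: inside the interval → strictly worse (loss €19.9).
€709.8: above both → same outcome either way.
€293.7: inside the interval → strictly worse (loss €62.3).
Count: 5.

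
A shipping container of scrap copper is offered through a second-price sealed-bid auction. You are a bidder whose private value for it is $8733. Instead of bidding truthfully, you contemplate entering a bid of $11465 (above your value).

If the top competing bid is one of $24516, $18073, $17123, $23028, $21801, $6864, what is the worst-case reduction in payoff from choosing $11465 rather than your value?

$24516: same outcome either way → loss $0.
$18073: same outcome either way → loss $0.
$17123: same outcome either way → loss $0.
$23028: same outcome either way → loss $0.
$21801: same outcome either way → loss $0.
$6864: same outcome either way → loss $0.
Maximum loss: $0.

$0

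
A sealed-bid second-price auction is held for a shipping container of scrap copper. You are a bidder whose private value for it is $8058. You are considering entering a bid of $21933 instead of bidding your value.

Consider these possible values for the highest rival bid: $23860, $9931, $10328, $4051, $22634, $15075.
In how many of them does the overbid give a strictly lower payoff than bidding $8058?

The deviation hurts exactly when the highest competing bid lies strictly between $8058 and $21933 — overbidding then wins at a price above your value.
$23860: above both → same outcome either way.
$9931: inside the interval → strictly worse (loss $1873).
$10328: inside the interval → strictly worse (loss $2270).
$4051: below both → same outcome either way.
$22634: above both → same outcome either way.
$15075: inside the interval → strictly worse (loss $7017).
Count: 3.

3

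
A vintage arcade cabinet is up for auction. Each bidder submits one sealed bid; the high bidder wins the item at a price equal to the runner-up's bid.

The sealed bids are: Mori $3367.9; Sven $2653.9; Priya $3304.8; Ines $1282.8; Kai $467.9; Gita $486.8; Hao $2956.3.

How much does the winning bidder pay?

$3304.8

Highest bid: Mori at $3367.9, so Mori wins.
Second-highest bid: Priya at $3304.8 — that is the price the winner pays.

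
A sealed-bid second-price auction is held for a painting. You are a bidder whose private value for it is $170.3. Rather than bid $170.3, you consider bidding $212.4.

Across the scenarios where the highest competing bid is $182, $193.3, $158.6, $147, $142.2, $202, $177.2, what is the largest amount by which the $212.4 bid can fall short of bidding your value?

$31.7

$182: truthful gives $0, deviation gives −$11.7 → loss $11.7.
$193.3: truthful gives $0, deviation gives −$23 → loss $23.
$158.6: same outcome either way → loss $0.
$147: same outcome either way → loss $0.
$142.2: same outcome either way → loss $0.
$202: truthful gives $0, deviation gives −$31.7 → loss $31.7.
$177.2: truthful gives $0, deviation gives −$6.9 → loss $6.9.
Maximum loss: $31.7.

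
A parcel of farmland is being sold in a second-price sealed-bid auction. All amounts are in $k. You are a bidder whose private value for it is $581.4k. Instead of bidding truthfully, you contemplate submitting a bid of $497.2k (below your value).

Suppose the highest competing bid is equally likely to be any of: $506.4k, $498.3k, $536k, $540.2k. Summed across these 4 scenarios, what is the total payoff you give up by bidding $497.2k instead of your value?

The deviation costs you only when the competing bid falls strictly between $497.2k and $581.4k; elsewhere both bids give the same outcome.
$506.4k: truthful payoff $75k, deviation payoff $0k → loss $75k.
$498.3k: truthful payoff $83.1k, deviation payoff $0k → loss $83.1k.
$536k: truthful payoff $45.4k, deviation payoff $0k → loss $45.4k.
$540.2k: truthful payoff $41.2k, deviation payoff $0k → loss $41.2k.
Total loss = $75k + $83.1k + $45.4k + $41.2k = $244.7k.
Because the price is fixed by the runner-up's bid, deviating from your value can only change a good outcome into a bad one — never the reverse.

$244.7k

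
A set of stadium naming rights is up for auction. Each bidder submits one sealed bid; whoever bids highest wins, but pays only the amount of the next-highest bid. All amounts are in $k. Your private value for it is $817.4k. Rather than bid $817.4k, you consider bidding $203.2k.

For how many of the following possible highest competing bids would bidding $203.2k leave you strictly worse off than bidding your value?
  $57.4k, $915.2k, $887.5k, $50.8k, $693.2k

The deviation hurts exactly when the highest competing bid lies strictly between $203.2k and $817.4k — underbidding then forfeits a profitable win.
$57.4k: below both → same outcome either way.
$915.2k: above both → same outcome either way.
$887.5k: above both → same outcome either way.
$50.8k: below both → same outcome either way.
$693.2k: inside the interval → strictly worse (loss $124.2k).
Count: 1.

1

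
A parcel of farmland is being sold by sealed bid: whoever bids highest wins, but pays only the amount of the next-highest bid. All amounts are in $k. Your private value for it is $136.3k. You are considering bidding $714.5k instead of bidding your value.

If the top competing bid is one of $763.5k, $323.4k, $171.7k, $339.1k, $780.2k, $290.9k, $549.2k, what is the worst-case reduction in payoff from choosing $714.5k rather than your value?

$763.5k: same outcome either way → loss $0k.
$323.4k: truthful gives $0k, deviation gives −$187.1k → loss $187.1k.
$171.7k: truthful gives $0k, deviation gives −$35.4k → loss $35.4k.
$339.1k: truthful gives $0k, deviation gives −$202.8k → loss $202.8k.
$780.2k: same outcome either way → loss $0k.
$290.9k: truthful gives $0k, deviation gives −$154.6k → loss $154.6k.
$549.2k: truthful gives $0k, deviation gives −$412.9k → loss $412.9k.
Maximum loss: $412.9k.

$412.9k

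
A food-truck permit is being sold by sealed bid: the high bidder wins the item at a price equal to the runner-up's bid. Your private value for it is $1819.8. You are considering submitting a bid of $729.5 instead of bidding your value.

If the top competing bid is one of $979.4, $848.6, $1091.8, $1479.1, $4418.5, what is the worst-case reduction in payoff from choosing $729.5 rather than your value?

$979.4: truthful gives $840.4, deviation gives $0 → loss $840.4.
$848.6: truthful gives $971.2, deviation gives $0 → loss $971.2.
$1091.8: truthful gives $728, deviation gives $0 → loss $728.
$1479.1: truthful gives $340.7, deviation gives $0 → loss $340.7.
$4418.5: same outcome either way → loss $0.
Maximum loss: $971.2.

$971.2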